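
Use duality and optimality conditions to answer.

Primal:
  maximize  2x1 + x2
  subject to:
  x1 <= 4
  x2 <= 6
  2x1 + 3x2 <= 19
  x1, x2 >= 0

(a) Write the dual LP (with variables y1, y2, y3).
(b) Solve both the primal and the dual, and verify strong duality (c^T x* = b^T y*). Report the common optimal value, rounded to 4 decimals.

The standard primal-dual pair for 'max c^T x s.t. A x <= b, x >= 0' is:
  Dual:  min b^T y  s.t.  A^T y >= c,  y >= 0.

So the dual LP is:
  minimize  4y1 + 6y2 + 19y3
  subject to:
    y1 + 2y3 >= 2
    y2 + 3y3 >= 1
    y1, y2, y3 >= 0

Solving the primal: x* = (4, 3.6667).
  primal value c^T x* = 11.6667.
Solving the dual: y* = (1.3333, 0, 0.3333).
  dual value b^T y* = 11.6667.
Strong duality: c^T x* = b^T y*. Confirmed.

11.6667


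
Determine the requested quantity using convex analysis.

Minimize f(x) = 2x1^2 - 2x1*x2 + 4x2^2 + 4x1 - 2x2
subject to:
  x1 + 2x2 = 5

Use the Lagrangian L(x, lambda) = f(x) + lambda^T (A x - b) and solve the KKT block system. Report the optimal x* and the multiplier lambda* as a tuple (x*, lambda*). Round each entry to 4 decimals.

Form the Lagrangian:
  L(x, lambda) = (1/2) x^T Q x + c^T x + lambda^T (A x - b)
Stationarity (grad_x L = 0): Q x + c + A^T lambda = 0.
Primal feasibility: A x = b.

This gives the KKT block system:
  [ Q   A^T ] [ x     ]   [-c ]
  [ A    0  ] [ lambda ] = [ b ]

Solving the linear system:
  x*      = (1.25, 1.875)
  lambda* = (-5.25)
  f(x*)   = 13.75

x* = (1.25, 1.875), lambda* = (-5.25)


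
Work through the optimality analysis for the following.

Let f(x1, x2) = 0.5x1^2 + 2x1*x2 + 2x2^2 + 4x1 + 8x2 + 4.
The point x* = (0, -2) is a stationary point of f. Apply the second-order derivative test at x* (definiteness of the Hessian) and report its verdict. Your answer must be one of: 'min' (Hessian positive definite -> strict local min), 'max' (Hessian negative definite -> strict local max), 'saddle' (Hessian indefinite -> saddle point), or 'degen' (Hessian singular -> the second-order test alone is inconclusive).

Compute the Hessian H = grad^2 f:
  H = [[1, 2], [2, 4]]
Verify stationarity: grad f(x*) = H x* + g = (0, 0).
Eigenvalues of H: 0, 5.
H has a zero eigenvalue (singular; positive semidefinite but not definite), so H is neither positive definite, negative definite, nor indefinite. The second-order test alone is inconclusive -> degen.
(Indeed, f is constant along the null direction of H through x*, so x* is not a strict local extremum.)

degen


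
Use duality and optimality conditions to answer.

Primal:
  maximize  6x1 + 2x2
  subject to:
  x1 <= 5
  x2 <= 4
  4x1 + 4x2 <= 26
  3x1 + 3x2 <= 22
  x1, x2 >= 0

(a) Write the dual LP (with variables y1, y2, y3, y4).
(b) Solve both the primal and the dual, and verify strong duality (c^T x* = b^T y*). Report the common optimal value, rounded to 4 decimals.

The standard primal-dual pair for 'max c^T x s.t. A x <= b, x >= 0' is:
  Dual:  min b^T y  s.t.  A^T y >= c,  y >= 0.

So the dual LP is:
  minimize  5y1 + 4y2 + 26y3 + 22y4
  subject to:
    y1 + 4y3 + 3y4 >= 6
    y2 + 4y3 + 3y4 >= 2
    y1, y2, y3, y4 >= 0

Solving the primal: x* = (5, 1.5).
  primal value c^T x* = 33.
Solving the dual: y* = (4, 0, 0.5, 0).
  dual value b^T y* = 33.
Strong duality: c^T x* = b^T y*. Confirmed.

33


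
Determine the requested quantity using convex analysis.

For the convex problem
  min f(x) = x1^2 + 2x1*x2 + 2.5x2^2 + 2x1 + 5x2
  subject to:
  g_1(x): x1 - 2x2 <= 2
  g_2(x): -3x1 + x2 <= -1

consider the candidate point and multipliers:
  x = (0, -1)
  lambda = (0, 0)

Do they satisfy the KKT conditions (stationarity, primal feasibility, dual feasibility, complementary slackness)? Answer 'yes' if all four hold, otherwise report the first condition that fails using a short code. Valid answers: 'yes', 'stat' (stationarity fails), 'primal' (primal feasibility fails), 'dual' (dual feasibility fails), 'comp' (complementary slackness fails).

Gradient of f: grad f(x) = Q x + c = (0, 0)
Constraint values g_i(x) = a_i^T x - b_i:
  g_1((0, -1)) = 0
  g_2((0, -1)) = 0
Stationarity residual: grad f(x) + sum_i lambda_i a_i = (0, 0)
  -> stationarity OK
Primal feasibility (all g_i <= 0): OK
Dual feasibility (all lambda_i >= 0): OK
Complementary slackness (lambda_i * g_i(x) = 0 for all i): OK

Verdict: yes, KKT holds.

yes


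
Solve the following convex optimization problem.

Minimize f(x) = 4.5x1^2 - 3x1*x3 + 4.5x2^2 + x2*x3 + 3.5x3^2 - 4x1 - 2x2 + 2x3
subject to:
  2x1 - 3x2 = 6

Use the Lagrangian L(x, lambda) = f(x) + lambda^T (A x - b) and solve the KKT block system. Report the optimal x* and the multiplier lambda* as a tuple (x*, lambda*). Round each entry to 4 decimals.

Form the Lagrangian:
  L(x, lambda) = (1/2) x^T Q x + c^T x + lambda^T (A x - b)
Stationarity (grad_x L = 0): Q x + c + A^T lambda = 0.
Primal feasibility: A x = b.

This gives the KKT block system:
  [ Q   A^T ] [ x     ]   [-c ]
  [ A    0  ] [ lambda ] = [ b ]

Solving the linear system:
  x*      = (1.4182, -1.0545, 0.4727)
  lambda* = (-3.6727)
  f(x*)   = 9.7091

x* = (1.4182, -1.0545, 0.4727), lambda* = (-3.6727)


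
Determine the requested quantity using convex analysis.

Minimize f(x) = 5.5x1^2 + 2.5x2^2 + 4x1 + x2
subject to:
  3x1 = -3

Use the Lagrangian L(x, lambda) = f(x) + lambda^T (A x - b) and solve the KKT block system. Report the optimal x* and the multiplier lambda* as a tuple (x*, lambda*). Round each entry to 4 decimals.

Form the Lagrangian:
  L(x, lambda) = (1/2) x^T Q x + c^T x + lambda^T (A x - b)
Stationarity (grad_x L = 0): Q x + c + A^T lambda = 0.
Primal feasibility: A x = b.

This gives the KKT block system:
  [ Q   A^T ] [ x     ]   [-c ]
  [ A    0  ] [ lambda ] = [ b ]

Solving the linear system:
  x*      = (-1, -0.2)
  lambda* = (2.3333)
  f(x*)   = 1.4

x* = (-1, -0.2), lambda* = (2.3333)


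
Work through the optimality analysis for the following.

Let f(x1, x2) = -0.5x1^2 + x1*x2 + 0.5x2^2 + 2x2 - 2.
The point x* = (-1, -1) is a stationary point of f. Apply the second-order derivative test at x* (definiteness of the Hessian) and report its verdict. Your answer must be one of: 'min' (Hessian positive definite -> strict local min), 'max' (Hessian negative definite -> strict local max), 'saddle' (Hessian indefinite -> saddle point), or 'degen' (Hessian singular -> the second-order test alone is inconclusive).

Compute the Hessian H = grad^2 f:
  H = [[-1, 1], [1, 1]]
Verify stationarity: grad f(x*) = H x* + g = (0, 0).
Eigenvalues of H: -1.4142, 1.4142.
Eigenvalues have mixed signs, so H is indefinite -> x* is a saddle point.

saddle


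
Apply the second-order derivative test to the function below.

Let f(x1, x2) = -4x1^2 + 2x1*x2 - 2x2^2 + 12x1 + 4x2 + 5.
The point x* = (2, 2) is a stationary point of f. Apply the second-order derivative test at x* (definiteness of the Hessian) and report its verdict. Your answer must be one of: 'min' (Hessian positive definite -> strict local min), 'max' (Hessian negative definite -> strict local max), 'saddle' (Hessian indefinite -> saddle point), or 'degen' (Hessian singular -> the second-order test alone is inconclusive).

Compute the Hessian H = grad^2 f:
  H = [[-8, 2], [2, -4]]
Verify stationarity: grad f(x*) = H x* + g = (0, 0).
Eigenvalues of H: -8.8284, -3.1716.
Both eigenvalues < 0, so H is negative definite -> x* is a strict local max.

max


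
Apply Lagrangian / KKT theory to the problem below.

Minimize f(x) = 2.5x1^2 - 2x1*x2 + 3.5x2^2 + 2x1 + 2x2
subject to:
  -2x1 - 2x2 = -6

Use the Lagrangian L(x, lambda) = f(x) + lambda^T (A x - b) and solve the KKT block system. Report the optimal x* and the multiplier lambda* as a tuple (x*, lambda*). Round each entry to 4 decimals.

Form the Lagrangian:
  L(x, lambda) = (1/2) x^T Q x + c^T x + lambda^T (A x - b)
Stationarity (grad_x L = 0): Q x + c + A^T lambda = 0.
Primal feasibility: A x = b.

This gives the KKT block system:
  [ Q   A^T ] [ x     ]   [-c ]
  [ A    0  ] [ lambda ] = [ b ]

Solving the linear system:
  x*      = (1.6875, 1.3125)
  lambda* = (3.9062)
  f(x*)   = 14.7187

x* = (1.6875, 1.3125), lambda* = (3.9062)


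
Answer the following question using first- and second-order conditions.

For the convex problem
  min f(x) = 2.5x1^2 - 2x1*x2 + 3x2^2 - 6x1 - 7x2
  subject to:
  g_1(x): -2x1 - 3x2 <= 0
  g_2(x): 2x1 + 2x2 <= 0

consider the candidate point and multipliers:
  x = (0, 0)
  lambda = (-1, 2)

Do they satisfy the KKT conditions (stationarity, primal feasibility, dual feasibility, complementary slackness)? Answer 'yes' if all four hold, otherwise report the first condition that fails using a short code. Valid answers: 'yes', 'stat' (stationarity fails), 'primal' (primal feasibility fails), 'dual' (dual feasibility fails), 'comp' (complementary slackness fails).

Gradient of f: grad f(x) = Q x + c = (-6, -7)
Constraint values g_i(x) = a_i^T x - b_i:
  g_1((0, 0)) = 0
  g_2((0, 0)) = 0
Stationarity residual: grad f(x) + sum_i lambda_i a_i = (0, 0)
  -> stationarity OK
Primal feasibility (all g_i <= 0): OK
Dual feasibility (all lambda_i >= 0): FAILS
Complementary slackness (lambda_i * g_i(x) = 0 for all i): OK

Verdict: the first failing condition is dual_feasibility -> dual.

dual


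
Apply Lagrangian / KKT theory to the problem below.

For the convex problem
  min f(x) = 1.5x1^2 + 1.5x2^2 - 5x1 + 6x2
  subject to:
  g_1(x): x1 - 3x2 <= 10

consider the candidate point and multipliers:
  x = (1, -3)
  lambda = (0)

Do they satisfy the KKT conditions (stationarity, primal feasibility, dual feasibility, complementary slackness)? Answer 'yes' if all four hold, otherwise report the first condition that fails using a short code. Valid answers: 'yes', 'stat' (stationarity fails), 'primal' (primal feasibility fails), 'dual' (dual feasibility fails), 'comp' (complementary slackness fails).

Gradient of f: grad f(x) = Q x + c = (-2, -3)
Constraint values g_i(x) = a_i^T x - b_i:
  g_1((1, -3)) = 0
Stationarity residual: grad f(x) + sum_i lambda_i a_i = (-2, -3)
  -> stationarity FAILS
Primal feasibility (all g_i <= 0): OK
Dual feasibility (all lambda_i >= 0): OK
Complementary slackness (lambda_i * g_i(x) = 0 for all i): OK

Verdict: the first failing condition is stationarity -> stat.

stat


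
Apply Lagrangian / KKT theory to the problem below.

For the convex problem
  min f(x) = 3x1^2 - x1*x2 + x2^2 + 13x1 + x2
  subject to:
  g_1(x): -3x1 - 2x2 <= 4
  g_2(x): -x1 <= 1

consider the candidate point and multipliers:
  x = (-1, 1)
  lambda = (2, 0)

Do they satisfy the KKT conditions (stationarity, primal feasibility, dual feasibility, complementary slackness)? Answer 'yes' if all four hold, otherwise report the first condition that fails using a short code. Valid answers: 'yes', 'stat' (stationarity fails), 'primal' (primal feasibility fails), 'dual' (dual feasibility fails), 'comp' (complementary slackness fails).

Gradient of f: grad f(x) = Q x + c = (6, 4)
Constraint values g_i(x) = a_i^T x - b_i:
  g_1((-1, 1)) = -3
  g_2((-1, 1)) = 0
Stationarity residual: grad f(x) + sum_i lambda_i a_i = (0, 0)
  -> stationarity OK
Primal feasibility (all g_i <= 0): OK
Dual feasibility (all lambda_i >= 0): OK
Complementary slackness (lambda_i * g_i(x) = 0 for all i): FAILS

Verdict: the first failing condition is complementary_slackness -> comp.

comp


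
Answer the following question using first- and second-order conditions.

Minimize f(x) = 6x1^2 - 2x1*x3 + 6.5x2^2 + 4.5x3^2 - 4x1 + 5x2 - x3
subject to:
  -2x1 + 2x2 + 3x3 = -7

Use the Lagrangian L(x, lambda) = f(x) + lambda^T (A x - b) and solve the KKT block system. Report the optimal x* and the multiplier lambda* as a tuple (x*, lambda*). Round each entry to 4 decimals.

Form the Lagrangian:
  L(x, lambda) = (1/2) x^T Q x + c^T x + lambda^T (A x - b)
Stationarity (grad_x L = 0): Q x + c + A^T lambda = 0.
Primal feasibility: A x = b.

This gives the KKT block system:
  [ Q   A^T ] [ x     ]   [-c ]
  [ A    0  ] [ lambda ] = [ b ]

Solving the linear system:
  x*      = (0.8451, -1.0243, -1.087)
  lambda* = (4.1579)
  f(x*)   = 10.8451

x* = (0.8451, -1.0243, -1.087), lambda* = (4.1579)


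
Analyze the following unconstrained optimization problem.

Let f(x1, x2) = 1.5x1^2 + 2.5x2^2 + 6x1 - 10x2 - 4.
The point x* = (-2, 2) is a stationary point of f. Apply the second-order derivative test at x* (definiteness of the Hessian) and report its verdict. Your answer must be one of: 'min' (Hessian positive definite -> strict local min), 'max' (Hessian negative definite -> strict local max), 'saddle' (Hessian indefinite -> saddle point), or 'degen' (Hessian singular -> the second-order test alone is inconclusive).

Compute the Hessian H = grad^2 f:
  H = [[3, 0], [0, 5]]
Verify stationarity: grad f(x*) = H x* + g = (0, 0).
Eigenvalues of H: 3, 5.
Both eigenvalues > 0, so H is positive definite -> x* is a strict local min.

min


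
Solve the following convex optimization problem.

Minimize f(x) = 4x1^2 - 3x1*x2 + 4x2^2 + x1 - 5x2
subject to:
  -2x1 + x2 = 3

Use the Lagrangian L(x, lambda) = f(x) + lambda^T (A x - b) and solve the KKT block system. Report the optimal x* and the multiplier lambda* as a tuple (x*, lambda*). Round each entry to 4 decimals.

Form the Lagrangian:
  L(x, lambda) = (1/2) x^T Q x + c^T x + lambda^T (A x - b)
Stationarity (grad_x L = 0): Q x + c + A^T lambda = 0.
Primal feasibility: A x = b.

This gives the KKT block system:
  [ Q   A^T ] [ x     ]   [-c ]
  [ A    0  ] [ lambda ] = [ b ]

Solving the linear system:
  x*      = (-1.0714, 0.8571)
  lambda* = (-5.0714)
  f(x*)   = 4.9286

x* = (-1.0714, 0.8571), lambda* = (-5.0714)


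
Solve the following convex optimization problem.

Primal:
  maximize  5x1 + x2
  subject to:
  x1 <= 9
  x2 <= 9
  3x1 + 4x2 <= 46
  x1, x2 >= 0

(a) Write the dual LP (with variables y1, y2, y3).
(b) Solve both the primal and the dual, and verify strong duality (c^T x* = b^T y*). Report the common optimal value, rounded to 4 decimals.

The standard primal-dual pair for 'max c^T x s.t. A x <= b, x >= 0' is:
  Dual:  min b^T y  s.t.  A^T y >= c,  y >= 0.

So the dual LP is:
  minimize  9y1 + 9y2 + 46y3
  subject to:
    y1 + 3y3 >= 5
    y2 + 4y3 >= 1
    y1, y2, y3 >= 0

Solving the primal: x* = (9, 4.75).
  primal value c^T x* = 49.75.
Solving the dual: y* = (4.25, 0, 0.25).
  dual value b^T y* = 49.75.
Strong duality: c^T x* = b^T y*. Confirmed.

49.75


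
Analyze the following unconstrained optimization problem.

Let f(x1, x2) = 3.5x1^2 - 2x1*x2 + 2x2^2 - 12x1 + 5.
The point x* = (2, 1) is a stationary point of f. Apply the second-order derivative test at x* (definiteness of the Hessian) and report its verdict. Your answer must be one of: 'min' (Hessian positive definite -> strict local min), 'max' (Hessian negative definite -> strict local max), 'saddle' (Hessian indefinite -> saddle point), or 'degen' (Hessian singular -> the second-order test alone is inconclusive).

Compute the Hessian H = grad^2 f:
  H = [[7, -2], [-2, 4]]
Verify stationarity: grad f(x*) = H x* + g = (0, 0).
Eigenvalues of H: 3, 8.
Both eigenvalues > 0, so H is positive definite -> x* is a strict local min.

min


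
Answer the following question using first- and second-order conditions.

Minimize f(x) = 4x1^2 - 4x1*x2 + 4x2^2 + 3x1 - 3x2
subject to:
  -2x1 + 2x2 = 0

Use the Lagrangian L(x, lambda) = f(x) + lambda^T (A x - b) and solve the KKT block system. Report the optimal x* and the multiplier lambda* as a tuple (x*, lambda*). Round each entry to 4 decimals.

Form the Lagrangian:
  L(x, lambda) = (1/2) x^T Q x + c^T x + lambda^T (A x - b)
Stationarity (grad_x L = 0): Q x + c + A^T lambda = 0.
Primal feasibility: A x = b.

This gives the KKT block system:
  [ Q   A^T ] [ x     ]   [-c ]
  [ A    0  ] [ lambda ] = [ b ]

Solving the linear system:
  x*      = (0, 0)
  lambda* = (1.5)
  f(x*)   = 0

x* = (0, 0), lambda* = (1.5)


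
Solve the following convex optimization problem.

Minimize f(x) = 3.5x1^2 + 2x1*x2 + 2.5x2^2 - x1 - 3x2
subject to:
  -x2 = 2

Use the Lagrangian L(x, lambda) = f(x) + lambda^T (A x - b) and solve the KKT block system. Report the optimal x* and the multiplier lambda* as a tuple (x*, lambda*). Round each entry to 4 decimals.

Form the Lagrangian:
  L(x, lambda) = (1/2) x^T Q x + c^T x + lambda^T (A x - b)
Stationarity (grad_x L = 0): Q x + c + A^T lambda = 0.
Primal feasibility: A x = b.

This gives the KKT block system:
  [ Q   A^T ] [ x     ]   [-c ]
  [ A    0  ] [ lambda ] = [ b ]

Solving the linear system:
  x*      = (0.7143, -2)
  lambda* = (-11.5714)
  f(x*)   = 14.2143

x* = (0.7143, -2), lambda* = (-11.5714)


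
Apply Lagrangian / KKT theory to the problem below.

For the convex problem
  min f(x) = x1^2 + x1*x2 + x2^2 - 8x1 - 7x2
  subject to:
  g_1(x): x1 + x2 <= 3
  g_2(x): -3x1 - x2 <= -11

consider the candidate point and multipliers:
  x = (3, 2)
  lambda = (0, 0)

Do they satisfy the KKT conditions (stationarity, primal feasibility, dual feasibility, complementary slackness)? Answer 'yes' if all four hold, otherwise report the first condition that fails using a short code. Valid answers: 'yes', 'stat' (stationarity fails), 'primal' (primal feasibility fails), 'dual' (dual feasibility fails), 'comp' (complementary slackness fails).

Gradient of f: grad f(x) = Q x + c = (0, 0)
Constraint values g_i(x) = a_i^T x - b_i:
  g_1((3, 2)) = 2
  g_2((3, 2)) = 0
Stationarity residual: grad f(x) + sum_i lambda_i a_i = (0, 0)
  -> stationarity OK
Primal feasibility (all g_i <= 0): FAILS
Dual feasibility (all lambda_i >= 0): OK
Complementary slackness (lambda_i * g_i(x) = 0 for all i): OK

Verdict: the first failing condition is primal_feasibility -> primal.

primal


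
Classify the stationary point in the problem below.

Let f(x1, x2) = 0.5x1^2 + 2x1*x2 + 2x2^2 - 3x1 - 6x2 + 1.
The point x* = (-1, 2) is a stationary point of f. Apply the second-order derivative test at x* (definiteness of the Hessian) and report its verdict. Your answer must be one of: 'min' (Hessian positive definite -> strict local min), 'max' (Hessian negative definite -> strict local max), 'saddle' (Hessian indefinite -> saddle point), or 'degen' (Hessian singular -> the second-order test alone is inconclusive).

Compute the Hessian H = grad^2 f:
  H = [[1, 2], [2, 4]]
Verify stationarity: grad f(x*) = H x* + g = (0, 0).
Eigenvalues of H: 0, 5.
H has a zero eigenvalue (singular; positive semidefinite but not definite), so H is neither positive definite, negative definite, nor indefinite. The second-order test alone is inconclusive -> degen.
(Indeed, f is constant along the null direction of H through x*, so x* is not a strict local extremum.)

degen


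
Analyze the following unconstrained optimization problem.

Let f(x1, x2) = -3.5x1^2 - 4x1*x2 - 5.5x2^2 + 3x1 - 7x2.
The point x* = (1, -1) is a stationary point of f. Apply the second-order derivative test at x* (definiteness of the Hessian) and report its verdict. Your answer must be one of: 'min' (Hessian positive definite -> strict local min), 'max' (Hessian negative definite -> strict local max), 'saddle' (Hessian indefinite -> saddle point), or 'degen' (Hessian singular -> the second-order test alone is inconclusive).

Compute the Hessian H = grad^2 f:
  H = [[-7, -4], [-4, -11]]
Verify stationarity: grad f(x*) = H x* + g = (0, 0).
Eigenvalues of H: -13.4721, -4.5279.
Both eigenvalues < 0, so H is negative definite -> x* is a strict local max.

max


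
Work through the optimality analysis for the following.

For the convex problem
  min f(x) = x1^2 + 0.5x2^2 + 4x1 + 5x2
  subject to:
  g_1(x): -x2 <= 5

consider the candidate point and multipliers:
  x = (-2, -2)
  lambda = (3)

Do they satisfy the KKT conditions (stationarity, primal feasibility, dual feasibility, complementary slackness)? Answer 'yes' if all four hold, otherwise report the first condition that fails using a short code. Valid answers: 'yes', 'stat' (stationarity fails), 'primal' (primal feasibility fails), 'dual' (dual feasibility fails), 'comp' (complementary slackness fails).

Gradient of f: grad f(x) = Q x + c = (0, 3)
Constraint values g_i(x) = a_i^T x - b_i:
  g_1((-2, -2)) = -3
Stationarity residual: grad f(x) + sum_i lambda_i a_i = (0, 0)
  -> stationarity OK
Primal feasibility (all g_i <= 0): OK
Dual feasibility (all lambda_i >= 0): OK
Complementary slackness (lambda_i * g_i(x) = 0 for all i): FAILS

Verdict: the first failing condition is complementary_slackness -> comp.

comp


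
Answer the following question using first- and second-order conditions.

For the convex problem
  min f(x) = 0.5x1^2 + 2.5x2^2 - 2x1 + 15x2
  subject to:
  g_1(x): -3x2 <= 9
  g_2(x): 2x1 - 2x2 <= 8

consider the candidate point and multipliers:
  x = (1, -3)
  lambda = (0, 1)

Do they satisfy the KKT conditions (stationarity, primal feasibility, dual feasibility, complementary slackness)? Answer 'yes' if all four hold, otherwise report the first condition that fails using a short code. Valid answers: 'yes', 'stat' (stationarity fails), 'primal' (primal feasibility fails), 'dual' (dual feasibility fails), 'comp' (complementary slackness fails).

Gradient of f: grad f(x) = Q x + c = (-1, 0)
Constraint values g_i(x) = a_i^T x - b_i:
  g_1((1, -3)) = 0
  g_2((1, -3)) = 0
Stationarity residual: grad f(x) + sum_i lambda_i a_i = (1, -2)
  -> stationarity FAILS
Primal feasibility (all g_i <= 0): OK
Dual feasibility (all lambda_i >= 0): OK
Complementary slackness (lambda_i * g_i(x) = 0 for all i): OK

Verdict: the first failing condition is stationarity -> stat.

stat


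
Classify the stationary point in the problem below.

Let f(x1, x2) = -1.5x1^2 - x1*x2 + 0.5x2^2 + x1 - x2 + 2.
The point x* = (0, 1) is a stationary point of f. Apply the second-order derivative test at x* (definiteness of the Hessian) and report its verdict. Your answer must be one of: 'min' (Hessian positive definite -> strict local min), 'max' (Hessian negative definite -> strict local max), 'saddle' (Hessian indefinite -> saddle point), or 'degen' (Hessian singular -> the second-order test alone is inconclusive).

Compute the Hessian H = grad^2 f:
  H = [[-3, -1], [-1, 1]]
Verify stationarity: grad f(x*) = H x* + g = (0, 0).
Eigenvalues of H: -3.2361, 1.2361.
Eigenvalues have mixed signs, so H is indefinite -> x* is a saddle point.

saddle


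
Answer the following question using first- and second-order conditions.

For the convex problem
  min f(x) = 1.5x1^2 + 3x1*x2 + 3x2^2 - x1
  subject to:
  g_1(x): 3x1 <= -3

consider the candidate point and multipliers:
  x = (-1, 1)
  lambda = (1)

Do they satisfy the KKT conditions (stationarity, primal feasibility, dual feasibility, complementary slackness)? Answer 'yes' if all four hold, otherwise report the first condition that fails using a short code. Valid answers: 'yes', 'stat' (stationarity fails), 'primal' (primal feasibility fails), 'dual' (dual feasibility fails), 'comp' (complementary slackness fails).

Gradient of f: grad f(x) = Q x + c = (-1, 3)
Constraint values g_i(x) = a_i^T x - b_i:
  g_1((-1, 1)) = 0
Stationarity residual: grad f(x) + sum_i lambda_i a_i = (2, 3)
  -> stationarity FAILS
Primal feasibility (all g_i <= 0): OK
Dual feasibility (all lambda_i >= 0): OK
Complementary slackness (lambda_i * g_i(x) = 0 for all i): OK

Verdict: the first failing condition is stationarity -> stat.

stat


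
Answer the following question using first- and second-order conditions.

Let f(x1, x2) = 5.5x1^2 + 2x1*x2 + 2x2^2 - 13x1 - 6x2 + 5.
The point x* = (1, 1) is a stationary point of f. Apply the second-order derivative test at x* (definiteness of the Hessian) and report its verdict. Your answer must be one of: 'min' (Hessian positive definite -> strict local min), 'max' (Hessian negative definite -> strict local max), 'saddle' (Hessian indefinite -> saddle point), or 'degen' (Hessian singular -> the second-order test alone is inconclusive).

Compute the Hessian H = grad^2 f:
  H = [[11, 2], [2, 4]]
Verify stationarity: grad f(x*) = H x* + g = (0, 0).
Eigenvalues of H: 3.4689, 11.5311.
Both eigenvalues > 0, so H is positive definite -> x* is a strict local min.

min


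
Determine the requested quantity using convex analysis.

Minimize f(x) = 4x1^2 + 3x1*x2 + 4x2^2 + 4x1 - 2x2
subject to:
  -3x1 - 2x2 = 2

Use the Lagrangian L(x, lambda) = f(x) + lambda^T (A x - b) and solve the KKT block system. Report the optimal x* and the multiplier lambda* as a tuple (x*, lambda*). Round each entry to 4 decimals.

Form the Lagrangian:
  L(x, lambda) = (1/2) x^T Q x + c^T x + lambda^T (A x - b)
Stationarity (grad_x L = 0): Q x + c + A^T lambda = 0.
Primal feasibility: A x = b.

This gives the KKT block system:
  [ Q   A^T ] [ x     ]   [-c ]
  [ A    0  ] [ lambda ] = [ b ]

Solving the linear system:
  x*      = (-0.9412, 0.4118)
  lambda* = (-0.7647)
  f(x*)   = -1.5294

x* = (-0.9412, 0.4118), lambda* = (-0.7647)


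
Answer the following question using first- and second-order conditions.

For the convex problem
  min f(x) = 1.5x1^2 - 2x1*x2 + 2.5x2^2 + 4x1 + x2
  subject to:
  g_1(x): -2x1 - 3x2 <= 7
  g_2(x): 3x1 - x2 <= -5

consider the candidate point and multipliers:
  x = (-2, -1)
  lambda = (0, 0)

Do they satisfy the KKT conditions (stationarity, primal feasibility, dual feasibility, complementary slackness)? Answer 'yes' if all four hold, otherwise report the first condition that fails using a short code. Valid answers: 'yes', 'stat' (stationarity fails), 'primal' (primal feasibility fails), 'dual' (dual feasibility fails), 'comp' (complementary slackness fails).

Gradient of f: grad f(x) = Q x + c = (0, 0)
Constraint values g_i(x) = a_i^T x - b_i:
  g_1((-2, -1)) = 0
  g_2((-2, -1)) = 0
Stationarity residual: grad f(x) + sum_i lambda_i a_i = (0, 0)
  -> stationarity OK
Primal feasibility (all g_i <= 0): OK
Dual feasibility (all lambda_i >= 0): OK
Complementary slackness (lambda_i * g_i(x) = 0 for all i): OK

Verdict: yes, KKT holds.

yes


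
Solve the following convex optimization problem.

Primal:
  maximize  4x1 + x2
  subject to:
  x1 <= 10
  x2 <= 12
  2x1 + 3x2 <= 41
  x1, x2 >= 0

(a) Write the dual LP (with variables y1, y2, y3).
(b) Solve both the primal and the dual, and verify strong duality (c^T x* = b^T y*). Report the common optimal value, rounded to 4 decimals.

The standard primal-dual pair for 'max c^T x s.t. A x <= b, x >= 0' is:
  Dual:  min b^T y  s.t.  A^T y >= c,  y >= 0.

So the dual LP is:
  minimize  10y1 + 12y2 + 41y3
  subject to:
    y1 + 2y3 >= 4
    y2 + 3y3 >= 1
    y1, y2, y3 >= 0

Solving the primal: x* = (10, 7).
  primal value c^T x* = 47.
Solving the dual: y* = (3.3333, 0, 0.3333).
  dual value b^T y* = 47.
Strong duality: c^T x* = b^T y*. Confirmed.

47


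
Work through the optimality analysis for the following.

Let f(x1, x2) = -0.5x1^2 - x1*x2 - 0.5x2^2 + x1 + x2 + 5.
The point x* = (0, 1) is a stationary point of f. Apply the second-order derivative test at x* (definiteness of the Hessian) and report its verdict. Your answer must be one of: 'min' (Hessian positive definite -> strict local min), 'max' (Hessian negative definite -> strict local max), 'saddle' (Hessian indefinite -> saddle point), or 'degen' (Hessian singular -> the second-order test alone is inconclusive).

Compute the Hessian H = grad^2 f:
  H = [[-1, -1], [-1, -1]]
Verify stationarity: grad f(x*) = H x* + g = (0, 0).
Eigenvalues of H: -2, 0.
H has a zero eigenvalue (singular; negative semidefinite but not definite), so H is neither positive definite, negative definite, nor indefinite. The second-order test alone is inconclusive -> degen.
(Indeed, f is constant along the null direction of H through x*, so x* is not a strict local extremum.)

degen


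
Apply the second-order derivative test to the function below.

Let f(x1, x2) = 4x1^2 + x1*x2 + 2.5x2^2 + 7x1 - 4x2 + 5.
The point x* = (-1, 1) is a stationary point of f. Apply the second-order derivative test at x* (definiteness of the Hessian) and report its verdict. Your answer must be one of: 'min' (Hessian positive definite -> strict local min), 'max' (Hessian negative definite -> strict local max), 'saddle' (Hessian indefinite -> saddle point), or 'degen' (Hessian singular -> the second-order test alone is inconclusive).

Compute the Hessian H = grad^2 f:
  H = [[8, 1], [1, 5]]
Verify stationarity: grad f(x*) = H x* + g = (0, 0).
Eigenvalues of H: 4.6972, 8.3028.
Both eigenvalues > 0, so H is positive definite -> x* is a strict local min.

min


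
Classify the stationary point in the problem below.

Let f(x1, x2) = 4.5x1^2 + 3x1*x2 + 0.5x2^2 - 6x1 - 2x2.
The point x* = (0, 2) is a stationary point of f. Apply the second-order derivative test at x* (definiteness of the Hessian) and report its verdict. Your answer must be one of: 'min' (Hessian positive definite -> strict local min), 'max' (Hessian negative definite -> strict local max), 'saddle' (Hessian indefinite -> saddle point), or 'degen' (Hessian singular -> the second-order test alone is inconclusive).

Compute the Hessian H = grad^2 f:
  H = [[9, 3], [3, 1]]
Verify stationarity: grad f(x*) = H x* + g = (0, 0).
Eigenvalues of H: 0, 10.
H has a zero eigenvalue (singular; positive semidefinite but not definite), so H is neither positive definite, negative definite, nor indefinite. The second-order test alone is inconclusive -> degen.
(Indeed, f is constant along the null direction of H through x*, so x* is not a strict local extremum.)

degen


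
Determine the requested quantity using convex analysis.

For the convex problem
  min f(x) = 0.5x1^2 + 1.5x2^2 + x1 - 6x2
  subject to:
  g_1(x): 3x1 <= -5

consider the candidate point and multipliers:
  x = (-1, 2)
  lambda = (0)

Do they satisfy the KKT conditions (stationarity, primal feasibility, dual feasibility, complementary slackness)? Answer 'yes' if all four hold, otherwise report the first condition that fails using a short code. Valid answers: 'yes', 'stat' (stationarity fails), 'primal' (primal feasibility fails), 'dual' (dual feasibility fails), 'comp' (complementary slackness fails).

Gradient of f: grad f(x) = Q x + c = (0, 0)
Constraint values g_i(x) = a_i^T x - b_i:
  g_1((-1, 2)) = 2
Stationarity residual: grad f(x) + sum_i lambda_i a_i = (0, 0)
  -> stationarity OK
Primal feasibility (all g_i <= 0): FAILS
Dual feasibility (all lambda_i >= 0): OK
Complementary slackness (lambda_i * g_i(x) = 0 for all i): OK

Verdict: the first failing condition is primal_feasibility -> primal.

primal


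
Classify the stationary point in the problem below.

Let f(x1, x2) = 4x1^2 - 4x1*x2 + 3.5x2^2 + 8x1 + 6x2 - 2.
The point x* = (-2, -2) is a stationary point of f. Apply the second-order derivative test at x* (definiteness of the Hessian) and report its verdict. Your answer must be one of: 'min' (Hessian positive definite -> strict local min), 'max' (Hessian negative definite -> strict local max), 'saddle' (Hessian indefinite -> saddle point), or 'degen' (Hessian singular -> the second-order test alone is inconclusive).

Compute the Hessian H = grad^2 f:
  H = [[8, -4], [-4, 7]]
Verify stationarity: grad f(x*) = H x* + g = (0, 0).
Eigenvalues of H: 3.4689, 11.5311.
Both eigenvalues > 0, so H is positive definite -> x* is a strict local min.

min


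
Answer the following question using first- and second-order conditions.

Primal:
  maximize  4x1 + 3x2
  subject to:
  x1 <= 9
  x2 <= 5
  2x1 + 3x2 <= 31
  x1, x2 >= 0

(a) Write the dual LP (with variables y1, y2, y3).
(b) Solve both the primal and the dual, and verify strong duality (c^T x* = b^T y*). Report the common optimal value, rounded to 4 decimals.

The standard primal-dual pair for 'max c^T x s.t. A x <= b, x >= 0' is:
  Dual:  min b^T y  s.t.  A^T y >= c,  y >= 0.

So the dual LP is:
  minimize  9y1 + 5y2 + 31y3
  subject to:
    y1 + 2y3 >= 4
    y2 + 3y3 >= 3
    y1, y2, y3 >= 0

Solving the primal: x* = (9, 4.3333).
  primal value c^T x* = 49.
Solving the dual: y* = (2, 0, 1).
  dual value b^T y* = 49.
Strong duality: c^T x* = b^T y*. Confirmed.

49


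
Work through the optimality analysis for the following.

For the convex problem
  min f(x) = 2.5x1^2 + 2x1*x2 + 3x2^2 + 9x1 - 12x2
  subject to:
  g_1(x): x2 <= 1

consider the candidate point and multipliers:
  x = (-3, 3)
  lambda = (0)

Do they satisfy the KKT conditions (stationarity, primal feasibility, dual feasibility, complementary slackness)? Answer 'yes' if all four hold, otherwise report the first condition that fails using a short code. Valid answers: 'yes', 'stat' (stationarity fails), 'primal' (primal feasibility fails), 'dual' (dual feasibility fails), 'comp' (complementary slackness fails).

Gradient of f: grad f(x) = Q x + c = (0, 0)
Constraint values g_i(x) = a_i^T x - b_i:
  g_1((-3, 3)) = 2
Stationarity residual: grad f(x) + sum_i lambda_i a_i = (0, 0)
  -> stationarity OK
Primal feasibility (all g_i <= 0): FAILS
Dual feasibility (all lambda_i >= 0): OK
Complementary slackness (lambda_i * g_i(x) = 0 for all i): OK

Verdict: the first failing condition is primal_feasibility -> primal.

primal


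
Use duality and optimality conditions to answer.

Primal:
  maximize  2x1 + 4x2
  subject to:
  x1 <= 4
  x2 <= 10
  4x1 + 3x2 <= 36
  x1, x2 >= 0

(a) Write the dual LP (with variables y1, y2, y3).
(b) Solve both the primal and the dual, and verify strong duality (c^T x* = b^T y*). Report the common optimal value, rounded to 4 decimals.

The standard primal-dual pair for 'max c^T x s.t. A x <= b, x >= 0' is:
  Dual:  min b^T y  s.t.  A^T y >= c,  y >= 0.

So the dual LP is:
  minimize  4y1 + 10y2 + 36y3
  subject to:
    y1 + 4y3 >= 2
    y2 + 3y3 >= 4
    y1, y2, y3 >= 0

Solving the primal: x* = (1.5, 10).
  primal value c^T x* = 43.
Solving the dual: y* = (0, 2.5, 0.5).
  dual value b^T y* = 43.
Strong duality: c^T x* = b^T y*. Confirmed.

43


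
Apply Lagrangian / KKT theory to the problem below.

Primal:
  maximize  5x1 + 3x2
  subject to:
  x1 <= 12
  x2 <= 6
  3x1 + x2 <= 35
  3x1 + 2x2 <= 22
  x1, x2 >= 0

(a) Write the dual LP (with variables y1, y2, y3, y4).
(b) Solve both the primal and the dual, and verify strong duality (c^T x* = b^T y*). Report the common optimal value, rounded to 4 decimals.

The standard primal-dual pair for 'max c^T x s.t. A x <= b, x >= 0' is:
  Dual:  min b^T y  s.t.  A^T y >= c,  y >= 0.

So the dual LP is:
  minimize  12y1 + 6y2 + 35y3 + 22y4
  subject to:
    y1 + 3y3 + 3y4 >= 5
    y2 + y3 + 2y4 >= 3
    y1, y2, y3, y4 >= 0

Solving the primal: x* = (7.3333, 0).
  primal value c^T x* = 36.6667.
Solving the dual: y* = (0, 0, 0, 1.6667).
  dual value b^T y* = 36.6667.
Strong duality: c^T x* = b^T y*. Confirmed.

36.6667


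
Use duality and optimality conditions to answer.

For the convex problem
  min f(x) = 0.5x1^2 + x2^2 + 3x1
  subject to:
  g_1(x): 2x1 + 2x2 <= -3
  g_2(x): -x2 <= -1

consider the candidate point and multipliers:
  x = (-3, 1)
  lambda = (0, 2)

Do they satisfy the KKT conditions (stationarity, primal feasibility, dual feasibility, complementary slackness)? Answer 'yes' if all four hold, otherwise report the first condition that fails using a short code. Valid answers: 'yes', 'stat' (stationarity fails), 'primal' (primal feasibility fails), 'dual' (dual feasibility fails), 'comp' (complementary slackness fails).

Gradient of f: grad f(x) = Q x + c = (0, 2)
Constraint values g_i(x) = a_i^T x - b_i:
  g_1((-3, 1)) = -1
  g_2((-3, 1)) = 0
Stationarity residual: grad f(x) + sum_i lambda_i a_i = (0, 0)
  -> stationarity OK
Primal feasibility (all g_i <= 0): OK
Dual feasibility (all lambda_i >= 0): OK
Complementary slackness (lambda_i * g_i(x) = 0 for all i): OK

Verdict: yes, KKT holds.

yes


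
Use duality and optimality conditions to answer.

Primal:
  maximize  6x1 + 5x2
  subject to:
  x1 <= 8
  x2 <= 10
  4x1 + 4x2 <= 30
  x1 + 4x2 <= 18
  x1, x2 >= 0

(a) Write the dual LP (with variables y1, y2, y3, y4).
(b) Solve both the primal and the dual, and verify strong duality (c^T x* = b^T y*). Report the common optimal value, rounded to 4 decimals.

The standard primal-dual pair for 'max c^T x s.t. A x <= b, x >= 0' is:
  Dual:  min b^T y  s.t.  A^T y >= c,  y >= 0.

So the dual LP is:
  minimize  8y1 + 10y2 + 30y3 + 18y4
  subject to:
    y1 + 4y3 + y4 >= 6
    y2 + 4y3 + 4y4 >= 5
    y1, y2, y3, y4 >= 0

Solving the primal: x* = (7.5, 0).
  primal value c^T x* = 45.
Solving the dual: y* = (0, 0, 1.5, 0).
  dual value b^T y* = 45.
Strong duality: c^T x* = b^T y*. Confirmed.

45


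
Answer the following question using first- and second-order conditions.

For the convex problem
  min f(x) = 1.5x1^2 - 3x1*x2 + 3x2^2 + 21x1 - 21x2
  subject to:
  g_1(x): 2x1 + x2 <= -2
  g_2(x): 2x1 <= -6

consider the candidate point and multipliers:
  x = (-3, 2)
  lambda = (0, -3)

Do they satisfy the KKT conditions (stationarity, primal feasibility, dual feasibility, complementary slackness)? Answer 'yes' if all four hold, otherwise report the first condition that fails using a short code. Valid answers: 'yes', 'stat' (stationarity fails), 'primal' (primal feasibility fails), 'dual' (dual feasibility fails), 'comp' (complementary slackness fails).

Gradient of f: grad f(x) = Q x + c = (6, 0)
Constraint values g_i(x) = a_i^T x - b_i:
  g_1((-3, 2)) = -2
  g_2((-3, 2)) = 0
Stationarity residual: grad f(x) + sum_i lambda_i a_i = (0, 0)
  -> stationarity OK
Primal feasibility (all g_i <= 0): OK
Dual feasibility (all lambda_i >= 0): FAILS
Complementary slackness (lambda_i * g_i(x) = 0 for all i): OK

Verdict: the first failing condition is dual_feasibility -> dual.

dual


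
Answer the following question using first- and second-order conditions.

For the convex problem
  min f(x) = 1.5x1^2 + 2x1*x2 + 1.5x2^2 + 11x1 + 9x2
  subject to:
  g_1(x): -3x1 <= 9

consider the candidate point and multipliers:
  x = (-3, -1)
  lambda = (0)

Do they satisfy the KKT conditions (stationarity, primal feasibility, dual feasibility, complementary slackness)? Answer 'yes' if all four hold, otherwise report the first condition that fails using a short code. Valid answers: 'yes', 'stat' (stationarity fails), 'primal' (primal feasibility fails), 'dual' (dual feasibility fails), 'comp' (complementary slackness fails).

Gradient of f: grad f(x) = Q x + c = (0, 0)
Constraint values g_i(x) = a_i^T x - b_i:
  g_1((-3, -1)) = 0
Stationarity residual: grad f(x) + sum_i lambda_i a_i = (0, 0)
  -> stationarity OK
Primal feasibility (all g_i <= 0): OK
Dual feasibility (all lambda_i >= 0): OK
Complementary slackness (lambda_i * g_i(x) = 0 for all i): OK

Verdict: yes, KKT holds.

yes


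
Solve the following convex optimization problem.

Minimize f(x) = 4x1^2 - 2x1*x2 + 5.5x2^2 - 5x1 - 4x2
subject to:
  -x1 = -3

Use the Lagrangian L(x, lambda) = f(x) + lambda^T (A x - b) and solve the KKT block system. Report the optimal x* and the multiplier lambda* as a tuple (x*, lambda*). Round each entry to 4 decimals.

Form the Lagrangian:
  L(x, lambda) = (1/2) x^T Q x + c^T x + lambda^T (A x - b)
Stationarity (grad_x L = 0): Q x + c + A^T lambda = 0.
Primal feasibility: A x = b.

This gives the KKT block system:
  [ Q   A^T ] [ x     ]   [-c ]
  [ A    0  ] [ lambda ] = [ b ]

Solving the linear system:
  x*      = (3, 0.9091)
  lambda* = (17.1818)
  f(x*)   = 16.4545

x* = (3, 0.9091), lambda* = (17.1818)


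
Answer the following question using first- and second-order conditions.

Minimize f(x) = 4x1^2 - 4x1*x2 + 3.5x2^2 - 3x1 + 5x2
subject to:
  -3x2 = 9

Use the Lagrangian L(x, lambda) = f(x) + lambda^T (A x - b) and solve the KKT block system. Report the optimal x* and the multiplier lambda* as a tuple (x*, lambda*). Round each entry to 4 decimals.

Form the Lagrangian:
  L(x, lambda) = (1/2) x^T Q x + c^T x + lambda^T (A x - b)
Stationarity (grad_x L = 0): Q x + c + A^T lambda = 0.
Primal feasibility: A x = b.

This gives the KKT block system:
  [ Q   A^T ] [ x     ]   [-c ]
  [ A    0  ] [ lambda ] = [ b ]

Solving the linear system:
  x*      = (-1.125, -3)
  lambda* = (-3.8333)
  f(x*)   = 11.4375

x* = (-1.125, -3), lambda* = (-3.8333)


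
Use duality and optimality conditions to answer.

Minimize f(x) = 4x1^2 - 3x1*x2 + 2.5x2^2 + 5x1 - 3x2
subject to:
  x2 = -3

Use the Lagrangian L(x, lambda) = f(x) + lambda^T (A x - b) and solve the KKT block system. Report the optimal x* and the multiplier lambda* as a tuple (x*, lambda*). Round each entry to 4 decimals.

Form the Lagrangian:
  L(x, lambda) = (1/2) x^T Q x + c^T x + lambda^T (A x - b)
Stationarity (grad_x L = 0): Q x + c + A^T lambda = 0.
Primal feasibility: A x = b.

This gives the KKT block system:
  [ Q   A^T ] [ x     ]   [-c ]
  [ A    0  ] [ lambda ] = [ b ]

Solving the linear system:
  x*      = (-1.75, -3)
  lambda* = (12.75)
  f(x*)   = 19.25

x* = (-1.75, -3), lambda* = (12.75)
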